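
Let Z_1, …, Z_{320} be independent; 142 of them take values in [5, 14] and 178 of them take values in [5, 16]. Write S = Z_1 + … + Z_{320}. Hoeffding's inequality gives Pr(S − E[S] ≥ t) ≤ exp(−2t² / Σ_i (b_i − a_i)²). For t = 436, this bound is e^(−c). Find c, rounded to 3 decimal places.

11.507

Σ(b_i − a_i)² = 142·9² + 178·11² = 33040.
c = 2t² / 33040 = 2·436² / 33040 = 11.5070.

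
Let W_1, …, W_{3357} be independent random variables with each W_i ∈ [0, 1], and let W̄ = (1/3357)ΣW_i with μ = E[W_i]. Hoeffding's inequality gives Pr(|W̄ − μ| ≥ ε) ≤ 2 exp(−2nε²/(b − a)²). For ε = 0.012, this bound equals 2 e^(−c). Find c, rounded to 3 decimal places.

0.967

c = 2nε²/(b − a)² = 2·3357·0.012² / 1² = 0.9668.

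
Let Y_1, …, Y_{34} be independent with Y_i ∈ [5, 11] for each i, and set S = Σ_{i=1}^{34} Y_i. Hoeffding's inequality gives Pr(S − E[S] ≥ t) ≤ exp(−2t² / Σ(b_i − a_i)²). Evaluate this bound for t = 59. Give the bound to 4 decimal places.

Σ(b_i − a_i)² = 34·(6)² = 1224.
Exponent = 2·59²/1224 = 5.6879.
Bound = exp(−5.6879) = 0.00339.

0.0034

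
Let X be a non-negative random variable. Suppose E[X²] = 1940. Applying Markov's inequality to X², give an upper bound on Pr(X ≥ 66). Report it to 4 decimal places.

Since X ≥ 0, the event {X ≥ 66} is the same as {X² ≥ 4356}.
Markov's inequality applied to X² gives Pr(X² ≥ 4356) ≤ E[X²]/4356 = 1940/4356 = 0.4454.

0.4454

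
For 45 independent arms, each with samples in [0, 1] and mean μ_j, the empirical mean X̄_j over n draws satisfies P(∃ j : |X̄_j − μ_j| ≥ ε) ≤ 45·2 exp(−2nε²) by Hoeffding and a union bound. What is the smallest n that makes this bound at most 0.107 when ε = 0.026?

4982

Need 2·45·exp(−2nε²) ≤ 0.107, i.e. exp(−2nε²) ≤ 0.107/90.
So 2nε² ≥ ln(90/0.107) = 6.734736.
Hence n ≥ 6.734736/(2·0.026²) = 4981.314.
The smallest integer n is 4982.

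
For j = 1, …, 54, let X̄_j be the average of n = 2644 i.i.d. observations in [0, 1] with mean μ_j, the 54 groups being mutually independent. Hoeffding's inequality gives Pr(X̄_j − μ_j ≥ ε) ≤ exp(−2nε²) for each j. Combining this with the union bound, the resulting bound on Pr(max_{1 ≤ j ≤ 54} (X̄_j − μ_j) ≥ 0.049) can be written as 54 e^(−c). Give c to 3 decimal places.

Union bound over the 54 events: Pr(max_{1 ≤ j ≤ 54} (X̄_j − μ_j) ≥ 0.049) ≤ 54·exp(−2nε²) = 54 exp(−2·2644·0.049²).
So c = 2·2644·0.049² = 12.6965.

12.696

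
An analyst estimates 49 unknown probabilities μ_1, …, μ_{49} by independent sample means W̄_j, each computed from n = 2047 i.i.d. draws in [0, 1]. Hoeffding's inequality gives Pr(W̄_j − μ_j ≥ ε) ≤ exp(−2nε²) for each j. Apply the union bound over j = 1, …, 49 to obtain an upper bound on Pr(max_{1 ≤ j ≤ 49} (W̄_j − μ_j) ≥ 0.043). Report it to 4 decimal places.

Per-experiment Hoeffding bound: exp(−2·2047·0.043²) = exp(−7.56981) = 0.00051579.
Union bound over 49 events: 49·0.00051579 = 0.02527.

0.0253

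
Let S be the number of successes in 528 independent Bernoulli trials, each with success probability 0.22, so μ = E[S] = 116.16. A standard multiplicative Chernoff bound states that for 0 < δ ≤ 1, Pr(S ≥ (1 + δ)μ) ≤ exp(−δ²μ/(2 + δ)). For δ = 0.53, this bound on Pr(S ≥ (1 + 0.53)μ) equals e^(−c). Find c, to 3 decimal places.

12.897

c = δ²μ/(2 + δ) = 0.53²·116.16/(2 + 0.53) = 12.8970.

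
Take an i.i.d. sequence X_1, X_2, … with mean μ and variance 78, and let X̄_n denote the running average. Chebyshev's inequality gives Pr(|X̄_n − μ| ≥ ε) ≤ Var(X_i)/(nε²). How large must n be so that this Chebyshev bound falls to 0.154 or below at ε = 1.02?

487

Require 78/(n·1.02²) ≤ 0.154, i.e. n ≥ 78/(0.154·1.02²) = 486.826.
The smallest integer n is 487.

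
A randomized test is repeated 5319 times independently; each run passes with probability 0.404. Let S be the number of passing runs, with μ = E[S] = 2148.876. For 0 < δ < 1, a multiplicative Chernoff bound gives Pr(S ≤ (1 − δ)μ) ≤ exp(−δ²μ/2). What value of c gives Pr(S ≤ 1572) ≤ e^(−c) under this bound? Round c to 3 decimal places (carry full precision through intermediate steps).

Write 1572 = (1 − δ)μ, so δ = 1 − 1572/2148.876 = 0.2684548…
Then the exponent is δ²μ/2 = (μ − 1572)²/(2μ) = 77.432555.

77.433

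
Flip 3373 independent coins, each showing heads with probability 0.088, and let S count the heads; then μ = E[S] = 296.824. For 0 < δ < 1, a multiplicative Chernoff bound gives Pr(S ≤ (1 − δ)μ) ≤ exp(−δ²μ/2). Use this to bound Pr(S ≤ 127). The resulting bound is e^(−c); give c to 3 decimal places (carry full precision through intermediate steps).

Write 127 = (1 − δ)μ, so δ = 1 − 127/296.824 = 0.572137…
Then the exponent is δ²μ/2 = (μ − 127)²/(2μ) = 48.581299.

48.581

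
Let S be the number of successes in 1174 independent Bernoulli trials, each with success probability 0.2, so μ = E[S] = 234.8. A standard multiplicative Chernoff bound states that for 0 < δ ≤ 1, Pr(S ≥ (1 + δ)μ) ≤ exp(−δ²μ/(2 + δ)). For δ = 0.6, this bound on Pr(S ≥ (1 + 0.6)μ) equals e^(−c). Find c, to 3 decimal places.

32.511

c = δ²μ/(2 + δ) = 0.6²·234.8/(2 + 0.6) = 32.5108.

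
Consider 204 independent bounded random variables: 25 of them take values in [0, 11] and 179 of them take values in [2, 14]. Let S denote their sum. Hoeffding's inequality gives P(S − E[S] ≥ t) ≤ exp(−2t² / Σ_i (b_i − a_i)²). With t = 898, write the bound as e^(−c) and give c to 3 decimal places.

Σ(b_i − a_i)² = 25·11² + 179·12² = 28801.
c = 2t² / 28801 = 2·898² / 28801 = 55.9983.

55.998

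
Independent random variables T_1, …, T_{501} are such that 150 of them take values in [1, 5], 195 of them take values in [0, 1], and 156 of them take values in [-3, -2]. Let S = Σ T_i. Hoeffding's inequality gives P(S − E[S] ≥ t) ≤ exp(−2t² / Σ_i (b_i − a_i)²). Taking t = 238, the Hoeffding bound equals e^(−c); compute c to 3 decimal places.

41.181

Σ(b_i − a_i)² = 150·4² + 195·1² + 156·1² = 2751.
c = 2t² / 2751 = 2·238² / 2751 = 41.1807.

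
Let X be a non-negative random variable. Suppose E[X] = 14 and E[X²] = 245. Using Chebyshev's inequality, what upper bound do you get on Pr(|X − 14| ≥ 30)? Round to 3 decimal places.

Var(X) = E[X²] − (E[X])² = 245 − 196 = 49.
Chebyshev's inequality: Pr(|X − μ| ≥ t) ≤ Var(X)/t² = 49/900 = 0.0544.

0.054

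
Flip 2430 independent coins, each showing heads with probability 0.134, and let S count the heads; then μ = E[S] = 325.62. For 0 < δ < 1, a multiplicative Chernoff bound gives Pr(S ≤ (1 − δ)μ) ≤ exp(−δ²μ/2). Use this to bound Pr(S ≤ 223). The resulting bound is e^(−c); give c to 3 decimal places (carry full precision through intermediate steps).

16.170

Write 223 = (1 − δ)μ, so δ = 1 − 223/325.62 = 0.3151526…
Then the exponent is δ²μ/2 = (μ − 223)²/(2μ) = 16.170482.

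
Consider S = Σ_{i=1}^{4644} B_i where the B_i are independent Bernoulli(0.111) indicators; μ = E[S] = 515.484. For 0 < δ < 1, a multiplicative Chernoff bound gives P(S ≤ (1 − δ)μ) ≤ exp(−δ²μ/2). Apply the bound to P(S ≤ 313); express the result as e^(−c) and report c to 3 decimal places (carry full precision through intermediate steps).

Write 313 = (1 − δ)μ, so δ = 1 − 313/515.484 = 0.3928037…
Then the exponent is δ²μ/2 = (μ − 313)²/(2μ) = 39.768228.

39.768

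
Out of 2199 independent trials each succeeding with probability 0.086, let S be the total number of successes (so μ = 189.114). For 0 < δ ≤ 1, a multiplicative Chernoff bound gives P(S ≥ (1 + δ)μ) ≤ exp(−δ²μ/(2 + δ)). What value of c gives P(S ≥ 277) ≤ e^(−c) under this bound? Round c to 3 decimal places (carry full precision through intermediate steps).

Write 277 = (1 + δ)μ, so δ = 277/189.114 − 1 = 0.464725…
Then the exponent is δ²μ/(2 + δ) = (277 − μ)² / (μ·(2 + δ)) = 16.570944.

16.571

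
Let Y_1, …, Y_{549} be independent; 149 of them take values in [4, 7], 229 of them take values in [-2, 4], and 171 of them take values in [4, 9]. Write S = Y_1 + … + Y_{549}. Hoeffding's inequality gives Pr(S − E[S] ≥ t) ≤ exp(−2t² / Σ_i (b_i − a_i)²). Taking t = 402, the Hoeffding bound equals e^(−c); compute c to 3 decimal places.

23.319

Σ(b_i − a_i)² = 149·3² + 229·6² + 171·5² = 13860.
c = 2t² / 13860 = 2·402² / 13860 = 23.3195.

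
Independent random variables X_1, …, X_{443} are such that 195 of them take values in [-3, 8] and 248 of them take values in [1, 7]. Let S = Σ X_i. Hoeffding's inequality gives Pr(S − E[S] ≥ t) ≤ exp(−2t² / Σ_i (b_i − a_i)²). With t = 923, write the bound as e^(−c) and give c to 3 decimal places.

52.389

Σ(b_i − a_i)² = 195·11² + 248·6² = 32523.
c = 2t² / 32523 = 2·923² / 32523 = 52.3893.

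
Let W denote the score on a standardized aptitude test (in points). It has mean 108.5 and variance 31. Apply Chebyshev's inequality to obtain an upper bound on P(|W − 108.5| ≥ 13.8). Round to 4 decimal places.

Chebyshev: P(|W − μ| ≥ t) ≤ Var(W)/t².
Bound = 31 / 190.44 = 0.1628.

0.1628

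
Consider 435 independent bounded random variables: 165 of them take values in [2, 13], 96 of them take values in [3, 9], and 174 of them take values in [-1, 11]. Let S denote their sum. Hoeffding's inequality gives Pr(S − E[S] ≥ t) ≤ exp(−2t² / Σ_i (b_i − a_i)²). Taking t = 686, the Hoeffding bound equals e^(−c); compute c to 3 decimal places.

19.415

Σ(b_i − a_i)² = 165·11² + 96·6² + 174·12² = 48477.
c = 2t² / 48477 = 2·686² / 48477 = 19.4152.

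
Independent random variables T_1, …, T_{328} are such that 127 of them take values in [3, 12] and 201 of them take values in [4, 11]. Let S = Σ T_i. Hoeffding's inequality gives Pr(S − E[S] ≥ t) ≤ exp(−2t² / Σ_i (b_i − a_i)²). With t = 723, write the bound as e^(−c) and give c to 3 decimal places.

51.920

Σ(b_i − a_i)² = 127·9² + 201·7² = 20136.
c = 2t² / 20136 = 2·723² / 20136 = 51.9198.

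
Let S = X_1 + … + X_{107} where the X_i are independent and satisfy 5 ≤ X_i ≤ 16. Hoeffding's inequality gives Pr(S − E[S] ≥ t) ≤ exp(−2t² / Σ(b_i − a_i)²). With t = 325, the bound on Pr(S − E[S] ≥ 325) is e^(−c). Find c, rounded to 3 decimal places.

Σ(b_i − a_i)² = 107·(11)² = 12947.
c = 2t²/12947 = 2·325²/12947 = 16.3165.

16.317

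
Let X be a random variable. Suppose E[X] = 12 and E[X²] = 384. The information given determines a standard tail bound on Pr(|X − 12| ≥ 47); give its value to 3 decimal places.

The first two moments determine the variance, so Chebyshev's inequality is the sharpest standard bound available.
Var(X) = E[X²] − (E[X])² = 384 − 144 = 240.
Chebyshev's inequality: Pr(|X − μ| ≥ t) ≤ Var(X)/t² = 240/2209 = 0.1086.

0.109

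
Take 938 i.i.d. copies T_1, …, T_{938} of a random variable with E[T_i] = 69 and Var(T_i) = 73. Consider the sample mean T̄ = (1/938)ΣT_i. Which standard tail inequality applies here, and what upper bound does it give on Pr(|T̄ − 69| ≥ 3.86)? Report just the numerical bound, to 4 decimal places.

With mean and variance of each term known, Chebyshev's inequality bounds the deviation of the sum (or sample mean).
Var(T̄) = Var(T_i)/n = 73/938 = 0.077825.
Chebyshev: Pr(|T̄ − 69| ≥ 3.86) ≤ Var(T̄)/(3.86)² = 73/(938·3.86²) = 0.0052.

0.0052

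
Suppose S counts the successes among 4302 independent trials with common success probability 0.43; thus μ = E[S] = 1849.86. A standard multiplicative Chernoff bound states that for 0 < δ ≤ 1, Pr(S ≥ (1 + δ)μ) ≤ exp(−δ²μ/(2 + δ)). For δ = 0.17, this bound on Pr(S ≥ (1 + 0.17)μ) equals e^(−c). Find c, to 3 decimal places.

c = δ²μ/(2 + δ) = 0.17²·1849.86/(2 + 0.17) = 24.6364.

24.636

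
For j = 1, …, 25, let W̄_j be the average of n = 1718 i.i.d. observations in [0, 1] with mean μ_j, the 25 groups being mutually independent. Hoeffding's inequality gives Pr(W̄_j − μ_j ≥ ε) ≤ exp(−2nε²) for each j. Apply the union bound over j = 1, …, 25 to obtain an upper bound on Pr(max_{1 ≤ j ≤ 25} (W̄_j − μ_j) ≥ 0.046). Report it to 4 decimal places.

0.0174

Per-experiment Hoeffding bound: exp(−2·1718·0.046²) = exp(−7.27058) = 0.00069571.
Union bound over 25 events: 25·0.00069571 = 0.01739.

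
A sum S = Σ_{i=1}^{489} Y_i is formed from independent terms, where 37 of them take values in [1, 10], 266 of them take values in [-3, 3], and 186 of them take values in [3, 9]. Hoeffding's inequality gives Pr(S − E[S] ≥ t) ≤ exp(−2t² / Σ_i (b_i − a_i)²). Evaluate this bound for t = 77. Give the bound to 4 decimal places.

0.5404

Σ(b_i − a_i)² = 37·9² + 266·6² + 186·6² = 19269.
Exponent = 2·77² / 19269 = 0.61539.
Bound = exp(−0.61539) = 0.54043.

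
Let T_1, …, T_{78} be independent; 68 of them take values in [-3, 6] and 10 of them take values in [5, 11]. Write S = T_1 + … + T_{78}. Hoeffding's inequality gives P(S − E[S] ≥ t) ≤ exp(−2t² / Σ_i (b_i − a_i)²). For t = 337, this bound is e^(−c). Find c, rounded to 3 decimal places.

Σ(b_i − a_i)² = 68·9² + 10·6² = 5868.
c = 2t² / 5868 = 2·337² / 5868 = 38.7079.

38.708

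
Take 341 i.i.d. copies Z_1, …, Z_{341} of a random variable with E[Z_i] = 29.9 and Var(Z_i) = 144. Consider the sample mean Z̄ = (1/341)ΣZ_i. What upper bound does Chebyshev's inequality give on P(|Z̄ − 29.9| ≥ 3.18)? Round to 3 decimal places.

Var(Z̄) = Var(Z_i)/n = 144/341 = 0.42229.
Chebyshev: P(|Z̄ − 29.9| ≥ 3.18) ≤ Var(Z̄)/(3.18)² = 144/(341·3.18²) = 0.0418.

0.042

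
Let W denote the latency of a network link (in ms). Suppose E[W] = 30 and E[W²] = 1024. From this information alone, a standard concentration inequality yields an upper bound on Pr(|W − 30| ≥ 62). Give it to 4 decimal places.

The first two moments determine the variance, so Chebyshev's inequality is the sharpest standard bound available.
Var(W) = E[W²] − (E[W])² = 1024 − 900 = 124.
Chebyshev's inequality: Pr(|W − μ| ≥ t) ≤ Var(W)/t² = 124/3844 = 0.0323.

0.0323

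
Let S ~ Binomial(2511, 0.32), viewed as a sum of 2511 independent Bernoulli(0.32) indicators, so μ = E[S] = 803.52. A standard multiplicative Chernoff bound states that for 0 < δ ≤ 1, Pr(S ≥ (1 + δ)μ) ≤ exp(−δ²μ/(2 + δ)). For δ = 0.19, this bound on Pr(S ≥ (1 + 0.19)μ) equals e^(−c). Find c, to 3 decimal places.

13.245

c = δ²μ/(2 + δ) = 0.19²·803.52/(2 + 0.19) = 13.2452.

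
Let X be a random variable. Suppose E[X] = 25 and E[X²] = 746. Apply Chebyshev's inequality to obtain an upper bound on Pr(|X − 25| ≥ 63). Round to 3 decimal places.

0.030

Var(X) = E[X²] − (E[X])² = 746 − 625 = 121.
Chebyshev's inequality: Pr(|X − μ| ≥ t) ≤ Var(X)/t² = 121/3969 = 0.0305.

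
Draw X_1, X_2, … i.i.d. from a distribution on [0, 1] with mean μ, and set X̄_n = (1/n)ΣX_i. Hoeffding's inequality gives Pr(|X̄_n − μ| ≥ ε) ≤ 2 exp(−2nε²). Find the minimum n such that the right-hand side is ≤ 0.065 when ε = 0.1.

Require 2·exp(−2nε²) ≤ 0.065, i.e. 2nε² ≥ ln(2/0.065) = 3.426515.
So n ≥ 3.426515 / (2·0.1²) = 171.326.
The smallest integer n is 172.

172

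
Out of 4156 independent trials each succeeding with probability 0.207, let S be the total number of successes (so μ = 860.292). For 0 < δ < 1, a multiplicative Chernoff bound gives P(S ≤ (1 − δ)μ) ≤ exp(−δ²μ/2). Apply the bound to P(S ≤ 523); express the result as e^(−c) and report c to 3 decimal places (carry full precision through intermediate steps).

Write 523 = (1 − δ)μ, so δ = 1 − 523/860.292 = 0.3920669…
Then the exponent is δ²μ/2 = (μ − 523)²/(2μ) = 66.120511.

66.121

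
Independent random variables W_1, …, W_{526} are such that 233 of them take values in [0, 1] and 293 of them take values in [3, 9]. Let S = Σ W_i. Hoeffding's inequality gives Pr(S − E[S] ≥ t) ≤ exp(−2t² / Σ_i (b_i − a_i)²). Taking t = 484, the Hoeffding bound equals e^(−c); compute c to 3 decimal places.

Σ(b_i − a_i)² = 233·1² + 293·6² = 10781.
c = 2t² / 10781 = 2·484² / 10781 = 43.4572.

43.457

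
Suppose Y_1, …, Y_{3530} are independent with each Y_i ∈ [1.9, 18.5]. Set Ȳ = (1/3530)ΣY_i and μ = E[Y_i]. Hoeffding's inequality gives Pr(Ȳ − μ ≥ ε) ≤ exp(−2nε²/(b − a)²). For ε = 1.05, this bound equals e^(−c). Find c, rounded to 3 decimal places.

28.247

c = 2nε²/(b − a)² = 2·3530·1.05² / 16.6² = 28.2467.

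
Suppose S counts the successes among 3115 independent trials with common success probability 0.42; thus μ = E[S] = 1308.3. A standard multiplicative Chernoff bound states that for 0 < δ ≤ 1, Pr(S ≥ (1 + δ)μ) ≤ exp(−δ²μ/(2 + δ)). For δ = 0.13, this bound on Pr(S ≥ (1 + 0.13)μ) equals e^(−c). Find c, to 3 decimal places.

10.380

c = δ²μ/(2 + δ) = 0.13²·1308.3/(2 + 0.13) = 10.3804.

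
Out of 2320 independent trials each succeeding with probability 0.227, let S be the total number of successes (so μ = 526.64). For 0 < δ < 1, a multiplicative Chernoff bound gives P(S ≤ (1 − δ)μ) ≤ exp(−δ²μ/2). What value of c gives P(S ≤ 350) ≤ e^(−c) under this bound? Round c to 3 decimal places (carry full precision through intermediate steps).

29.623

Write 350 = (1 − δ)μ, so δ = 1 − 350/526.64 = 0.3354094…
Then the exponent is δ²μ/2 = (μ − 350)²/(2μ) = 29.623357.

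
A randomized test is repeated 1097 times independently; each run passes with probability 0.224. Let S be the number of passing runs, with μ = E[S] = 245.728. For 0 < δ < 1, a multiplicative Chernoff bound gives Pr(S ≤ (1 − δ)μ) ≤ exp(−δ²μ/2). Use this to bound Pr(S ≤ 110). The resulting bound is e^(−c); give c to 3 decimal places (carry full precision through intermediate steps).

Write 110 = (1 − δ)μ, so δ = 1 − 110/245.728 = 0.5523506…
Then the exponent is δ²μ/2 = (μ − 110)²/(2μ) = 37.484719.

37.485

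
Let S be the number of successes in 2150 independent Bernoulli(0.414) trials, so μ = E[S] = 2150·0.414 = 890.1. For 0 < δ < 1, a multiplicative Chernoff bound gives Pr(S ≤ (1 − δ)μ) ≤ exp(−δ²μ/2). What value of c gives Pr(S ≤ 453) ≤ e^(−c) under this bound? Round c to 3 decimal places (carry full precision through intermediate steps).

Write 453 = (1 − δ)μ, so δ = 1 − 453/890.1 = 0.4910684…
Then the exponent is δ²μ/2 = (μ − 453)²/(2μ) = 107.323003.

107.323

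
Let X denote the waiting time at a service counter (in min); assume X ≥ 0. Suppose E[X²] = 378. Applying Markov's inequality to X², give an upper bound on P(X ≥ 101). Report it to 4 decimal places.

0.0371

Since X ≥ 0, the event {X ≥ 101} is the same as {X² ≥ 10201}.
Markov's inequality applied to X² gives P(X² ≥ 10201) ≤ E[X²]/10201 = 378/10201 = 0.0371.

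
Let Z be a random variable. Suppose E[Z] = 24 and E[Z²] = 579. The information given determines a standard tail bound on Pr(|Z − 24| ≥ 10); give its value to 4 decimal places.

The first two moments determine the variance, so Chebyshev's inequality is the sharpest standard bound available.
Var(Z) = E[Z²] − (E[Z])² = 579 − 576 = 3.
Chebyshev's inequality: Pr(|Z − μ| ≥ t) ≤ Var(Z)/t² = 3/100 = 0.0300.

0.0300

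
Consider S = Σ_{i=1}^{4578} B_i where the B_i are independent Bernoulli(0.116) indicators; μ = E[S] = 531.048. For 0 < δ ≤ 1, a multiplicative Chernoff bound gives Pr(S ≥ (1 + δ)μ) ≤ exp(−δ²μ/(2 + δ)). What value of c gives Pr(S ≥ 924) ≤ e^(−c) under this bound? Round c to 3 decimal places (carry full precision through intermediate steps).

Write 924 = (1 + δ)μ, so δ = 924/531.048 − 1 = 0.7399557…
Then the exponent is δ²μ/(2 + δ) = (924 − μ)² / (μ·(2 + δ)) = 106.121086.

106.121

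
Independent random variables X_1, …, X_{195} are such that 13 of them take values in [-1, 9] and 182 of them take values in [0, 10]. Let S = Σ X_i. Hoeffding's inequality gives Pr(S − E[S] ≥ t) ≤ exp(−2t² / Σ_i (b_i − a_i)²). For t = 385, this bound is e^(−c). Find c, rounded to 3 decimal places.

Σ(b_i − a_i)² = 13·10² + 182·10² = 19500.
c = 2t² / 19500 = 2·385² / 19500 = 15.2026.

15.203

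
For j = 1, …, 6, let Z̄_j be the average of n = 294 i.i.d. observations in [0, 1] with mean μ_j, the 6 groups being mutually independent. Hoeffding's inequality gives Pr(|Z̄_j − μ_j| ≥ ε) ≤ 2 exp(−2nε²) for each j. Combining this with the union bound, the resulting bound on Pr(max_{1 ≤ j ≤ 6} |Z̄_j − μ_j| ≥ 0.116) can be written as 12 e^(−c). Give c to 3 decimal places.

Union bound over the 6 events: Pr(max_{1 ≤ j ≤ 6} |Z̄_j − μ_j| ≥ 0.116) ≤ 6·2·exp(−2nε²) = 12 exp(−2·294·0.116²).
So c = 2·294·0.116² = 7.9121.

7.912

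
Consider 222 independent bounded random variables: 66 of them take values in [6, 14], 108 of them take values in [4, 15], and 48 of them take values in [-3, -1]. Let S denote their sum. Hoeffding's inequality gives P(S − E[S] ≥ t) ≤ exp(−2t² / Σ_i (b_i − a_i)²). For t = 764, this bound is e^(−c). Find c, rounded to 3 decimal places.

66.769

Σ(b_i − a_i)² = 66·8² + 108·11² + 48·2² = 17484.
c = 2t² / 17484 = 2·764² / 17484 = 66.7692.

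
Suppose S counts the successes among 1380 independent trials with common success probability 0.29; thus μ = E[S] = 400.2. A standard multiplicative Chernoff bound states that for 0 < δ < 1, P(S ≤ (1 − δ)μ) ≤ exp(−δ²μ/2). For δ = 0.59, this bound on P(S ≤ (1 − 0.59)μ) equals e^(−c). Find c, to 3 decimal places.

c = δ²μ/2 = 0.59²·400.2/2 = 69.6548.

69.655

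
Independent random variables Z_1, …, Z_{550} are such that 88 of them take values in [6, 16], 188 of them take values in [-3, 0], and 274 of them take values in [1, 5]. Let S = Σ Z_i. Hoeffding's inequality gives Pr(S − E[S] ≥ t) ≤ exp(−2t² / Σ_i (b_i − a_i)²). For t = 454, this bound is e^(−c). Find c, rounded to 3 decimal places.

Σ(b_i − a_i)² = 88·10² + 188·3² + 274·4² = 14876.
c = 2t² / 14876 = 2·454² / 14876 = 27.7112.

27.711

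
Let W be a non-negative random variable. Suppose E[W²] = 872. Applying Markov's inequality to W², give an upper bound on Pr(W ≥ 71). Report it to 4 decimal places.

0.1730

Since W ≥ 0, the event {W ≥ 71} is the same as {W² ≥ 5041}.
Markov's inequality applied to W² gives Pr(W² ≥ 5041) ≤ E[W²]/5041 = 872/5041 = 0.1730.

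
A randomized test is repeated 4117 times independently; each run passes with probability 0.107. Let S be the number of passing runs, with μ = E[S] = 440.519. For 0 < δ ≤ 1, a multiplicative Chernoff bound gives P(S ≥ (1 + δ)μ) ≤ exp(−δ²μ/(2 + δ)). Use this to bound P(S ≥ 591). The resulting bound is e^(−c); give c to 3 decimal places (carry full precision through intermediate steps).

Write 591 = (1 + δ)μ, so δ = 591/440.519 − 1 = 0.3415993…
Then the exponent is δ²μ/(2 + δ) = (591 − μ)² / (μ·(2 + δ)) = 21.952607.

21.953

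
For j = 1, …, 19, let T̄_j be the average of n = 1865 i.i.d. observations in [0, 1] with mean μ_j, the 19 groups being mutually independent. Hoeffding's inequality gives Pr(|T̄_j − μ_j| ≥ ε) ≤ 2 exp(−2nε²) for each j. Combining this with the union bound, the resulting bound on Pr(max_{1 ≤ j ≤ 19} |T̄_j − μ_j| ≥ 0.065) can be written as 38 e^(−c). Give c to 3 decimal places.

15.759

Union bound over the 19 events: Pr(max_{1 ≤ j ≤ 19} |T̄_j − μ_j| ≥ 0.065) ≤ 19·2·exp(−2nε²) = 38 exp(−2·1865·0.065²).
So c = 2·1865·0.065² = 15.7592.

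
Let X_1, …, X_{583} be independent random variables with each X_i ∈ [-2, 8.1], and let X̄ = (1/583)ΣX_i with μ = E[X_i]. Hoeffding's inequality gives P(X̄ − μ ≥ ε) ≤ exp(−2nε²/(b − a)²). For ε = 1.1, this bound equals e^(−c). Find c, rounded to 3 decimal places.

13.831

c = 2nε²/(b − a)² = 2·583·1.1² / 10.1² = 13.8306.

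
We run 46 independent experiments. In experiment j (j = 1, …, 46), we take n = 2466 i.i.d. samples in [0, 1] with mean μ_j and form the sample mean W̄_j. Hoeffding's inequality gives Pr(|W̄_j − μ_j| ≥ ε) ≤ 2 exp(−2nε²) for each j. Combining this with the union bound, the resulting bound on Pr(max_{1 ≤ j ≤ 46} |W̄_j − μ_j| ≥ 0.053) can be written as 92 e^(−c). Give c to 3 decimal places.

Union bound over the 46 events: Pr(max_{1 ≤ j ≤ 46} |W̄_j − μ_j| ≥ 0.053) ≤ 46·2·exp(−2nε²) = 92 exp(−2·2466·0.053²).
So c = 2·2466·0.053² = 13.8540.

13.854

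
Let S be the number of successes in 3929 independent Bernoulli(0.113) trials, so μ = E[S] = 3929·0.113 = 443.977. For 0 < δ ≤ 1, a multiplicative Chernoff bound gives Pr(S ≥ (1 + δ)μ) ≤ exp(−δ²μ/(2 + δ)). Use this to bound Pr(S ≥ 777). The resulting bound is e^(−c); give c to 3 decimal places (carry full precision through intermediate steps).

Write 777 = (1 + δ)μ, so δ = 777/443.977 − 1 = 0.7500907…
Then the exponent is δ²μ/(2 + δ) = (777 − μ)² / (μ·(2 + δ)) = 90.832439.

90.832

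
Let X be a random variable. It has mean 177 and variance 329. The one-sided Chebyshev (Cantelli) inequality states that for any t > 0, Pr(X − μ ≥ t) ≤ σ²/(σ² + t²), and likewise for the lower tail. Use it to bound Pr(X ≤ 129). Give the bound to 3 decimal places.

0.125

Here σ² = 329 and t = 48, so σ² + t² = 2633.
Cantelli's bound: 329/2633 = 0.1250.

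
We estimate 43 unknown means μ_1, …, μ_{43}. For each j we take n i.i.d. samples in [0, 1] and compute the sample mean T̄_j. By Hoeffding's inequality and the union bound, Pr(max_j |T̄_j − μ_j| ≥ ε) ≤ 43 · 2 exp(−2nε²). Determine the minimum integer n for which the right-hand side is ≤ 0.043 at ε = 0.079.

Need 2·43·exp(−2nε²) ≤ 0.043, i.e. exp(−2nε²) ≤ 0.043/86.
So 2nε² ≥ ln(86/0.043) = 7.600902.
Hence n ≥ 7.600902/(2·0.079²) = 608.949.
The smallest integer n is 609.

609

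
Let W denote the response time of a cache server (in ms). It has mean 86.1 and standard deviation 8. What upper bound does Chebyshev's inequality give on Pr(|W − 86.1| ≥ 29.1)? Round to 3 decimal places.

Chebyshev: Pr(|W − μ| ≥ t) ≤ Var(W)/t².
Var(W) = σ² = 8² = 64.
Bound = 64 / 846.81 = 0.0756.

0.076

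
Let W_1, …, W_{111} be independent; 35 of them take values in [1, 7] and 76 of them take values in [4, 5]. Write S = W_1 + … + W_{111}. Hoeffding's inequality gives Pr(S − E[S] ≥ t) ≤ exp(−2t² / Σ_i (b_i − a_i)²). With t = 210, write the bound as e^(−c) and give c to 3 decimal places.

Σ(b_i − a_i)² = 35·6² + 76·1² = 1336.
c = 2t² / 1336 = 2·210² / 1336 = 66.0180.

66.018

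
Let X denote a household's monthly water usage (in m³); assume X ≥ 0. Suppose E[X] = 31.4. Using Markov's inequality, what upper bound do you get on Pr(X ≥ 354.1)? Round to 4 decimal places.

Markov's inequality: for a non-negative random variable, Pr(X ≥ a) ≤ E[X]/a.
Here E[X] = 31.4 and a = 354.1, so the bound is 31.4/354.1 = 0.0887.

0.0887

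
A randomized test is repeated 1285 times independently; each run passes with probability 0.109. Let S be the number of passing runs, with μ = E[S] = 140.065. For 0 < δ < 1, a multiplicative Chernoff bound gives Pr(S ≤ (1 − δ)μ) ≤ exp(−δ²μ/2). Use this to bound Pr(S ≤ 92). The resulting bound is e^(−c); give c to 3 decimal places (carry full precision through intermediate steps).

Write 92 = (1 − δ)μ, so δ = 1 − 92/140.065 = 0.3431621…
Then the exponent is δ²μ/2 = (μ − 92)²/(2μ) = 8.247043.

8.247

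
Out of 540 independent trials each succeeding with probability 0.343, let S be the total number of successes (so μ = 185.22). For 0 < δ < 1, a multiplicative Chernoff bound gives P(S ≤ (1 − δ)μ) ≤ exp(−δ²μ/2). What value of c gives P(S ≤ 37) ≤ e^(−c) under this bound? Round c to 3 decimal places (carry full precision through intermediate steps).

Write 37 = (1 − δ)μ, so δ = 1 − 37/185.22 = 0.8002376…
Then the exponent is δ²μ/2 = (μ − 37)²/(2μ) = 59.305605.

59.306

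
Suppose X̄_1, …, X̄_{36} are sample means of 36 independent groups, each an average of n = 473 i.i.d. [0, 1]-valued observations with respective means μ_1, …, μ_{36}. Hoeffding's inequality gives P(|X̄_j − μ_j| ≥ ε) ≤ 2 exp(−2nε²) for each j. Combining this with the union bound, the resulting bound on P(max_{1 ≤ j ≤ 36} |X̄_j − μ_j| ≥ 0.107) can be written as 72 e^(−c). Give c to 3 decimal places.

Union bound over the 36 events: P(max_{1 ≤ j ≤ 36} |X̄_j − μ_j| ≥ 0.107) ≤ 36·2·exp(−2nε²) = 72 exp(−2·473·0.107²).
So c = 2·473·0.107² = 10.8308.

10.831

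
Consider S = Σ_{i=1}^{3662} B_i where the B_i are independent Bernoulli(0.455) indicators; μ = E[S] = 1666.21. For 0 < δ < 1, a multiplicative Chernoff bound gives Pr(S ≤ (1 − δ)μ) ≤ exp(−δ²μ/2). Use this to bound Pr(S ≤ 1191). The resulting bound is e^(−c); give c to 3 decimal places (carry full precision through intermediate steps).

67.766

Write 1191 = (1 − δ)μ, so δ = 1 − 1191/1666.21 = 0.2852041…
Then the exponent is δ²μ/2 = (μ − 1191)²/(2μ) = 67.765931.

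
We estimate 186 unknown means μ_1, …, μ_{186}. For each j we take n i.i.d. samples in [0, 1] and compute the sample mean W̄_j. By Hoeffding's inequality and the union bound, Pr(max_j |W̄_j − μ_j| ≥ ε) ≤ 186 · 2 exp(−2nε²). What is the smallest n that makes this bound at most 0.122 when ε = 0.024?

6965

Need 2·186·exp(−2nε²) ≤ 0.122, i.e. exp(−2nε²) ≤ 0.122/372.
So 2nε² ≥ ln(372/0.122) = 8.022628.
Hence n ≥ 8.022628/(2·0.024²) = 6964.087.
The smallest integer n is 6965.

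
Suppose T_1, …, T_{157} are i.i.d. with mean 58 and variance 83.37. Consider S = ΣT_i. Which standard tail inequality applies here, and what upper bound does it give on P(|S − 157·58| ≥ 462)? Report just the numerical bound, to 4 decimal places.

With mean and variance of each term known, Chebyshev's inequality bounds the deviation of the sum (or sample mean).
Var(S) = n·Var(T_i) = 157·83.37 = 13089.09.
Chebyshev: P(|S − 157·58| ≥ 462) ≤ Var(S)/462² = 13089.09/213444 = 0.0613.

0.0613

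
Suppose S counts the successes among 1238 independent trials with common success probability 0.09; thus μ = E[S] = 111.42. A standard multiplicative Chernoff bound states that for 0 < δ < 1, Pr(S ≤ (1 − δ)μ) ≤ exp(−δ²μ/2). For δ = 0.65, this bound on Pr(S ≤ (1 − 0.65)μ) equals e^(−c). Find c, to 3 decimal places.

23.537

c = δ²μ/2 = 0.65²·111.42/2 = 23.5375.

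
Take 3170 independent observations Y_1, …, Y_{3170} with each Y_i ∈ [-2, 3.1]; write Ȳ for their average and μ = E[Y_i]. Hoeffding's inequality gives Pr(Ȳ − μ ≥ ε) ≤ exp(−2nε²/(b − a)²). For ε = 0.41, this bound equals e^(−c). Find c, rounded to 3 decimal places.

c = 2nε²/(b − a)² = 2·3170·0.41² / 5.1² = 40.9748.

40.975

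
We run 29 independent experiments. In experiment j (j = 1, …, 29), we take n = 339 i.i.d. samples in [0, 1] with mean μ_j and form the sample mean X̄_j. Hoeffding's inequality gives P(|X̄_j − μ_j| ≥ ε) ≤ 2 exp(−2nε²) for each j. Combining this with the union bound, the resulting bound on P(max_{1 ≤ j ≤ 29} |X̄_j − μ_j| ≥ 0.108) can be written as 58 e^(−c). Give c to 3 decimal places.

7.908

Union bound over the 29 events: P(max_{1 ≤ j ≤ 29} |X̄_j − μ_j| ≥ 0.108) ≤ 29·2·exp(−2nε²) = 58 exp(−2·339·0.108²).
So c = 2·339·0.108² = 7.9082.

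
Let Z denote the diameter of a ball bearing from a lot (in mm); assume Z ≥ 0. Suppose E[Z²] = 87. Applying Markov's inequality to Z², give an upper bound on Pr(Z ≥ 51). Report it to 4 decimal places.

0.0334

Since Z ≥ 0, the event {Z ≥ 51} is the same as {Z² ≥ 2601}.
Markov's inequality applied to Z² gives Pr(Z² ≥ 2601) ≤ E[Z²]/2601 = 87/2601 = 0.0334.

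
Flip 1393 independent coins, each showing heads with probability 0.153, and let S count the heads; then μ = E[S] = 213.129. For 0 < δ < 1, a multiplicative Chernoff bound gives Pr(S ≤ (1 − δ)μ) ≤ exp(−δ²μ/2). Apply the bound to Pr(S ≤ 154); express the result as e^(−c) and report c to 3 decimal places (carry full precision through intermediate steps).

Write 154 = (1 − δ)μ, so δ = 1 − 154/213.129 = 0.2774329…
Then the exponent is δ²μ/2 = (μ − 154)²/(2μ) = 8.202165.

8.202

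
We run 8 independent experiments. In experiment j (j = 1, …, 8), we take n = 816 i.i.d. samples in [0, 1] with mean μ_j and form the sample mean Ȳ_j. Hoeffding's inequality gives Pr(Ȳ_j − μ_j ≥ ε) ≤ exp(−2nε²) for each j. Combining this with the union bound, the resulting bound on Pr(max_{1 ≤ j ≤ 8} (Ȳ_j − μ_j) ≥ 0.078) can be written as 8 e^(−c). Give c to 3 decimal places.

Union bound over the 8 events: Pr(max_{1 ≤ j ≤ 8} (Ȳ_j − μ_j) ≥ 0.078) ≤ 8·exp(−2nε²) = 8 exp(−2·816·0.078²).
So c = 2·816·0.078² = 9.9291.

9.929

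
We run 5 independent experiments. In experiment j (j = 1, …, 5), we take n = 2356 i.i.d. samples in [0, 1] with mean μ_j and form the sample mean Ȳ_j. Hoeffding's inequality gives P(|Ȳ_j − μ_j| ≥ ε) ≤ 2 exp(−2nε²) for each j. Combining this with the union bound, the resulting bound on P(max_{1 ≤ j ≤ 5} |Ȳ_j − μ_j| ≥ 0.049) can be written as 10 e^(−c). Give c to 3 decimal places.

11.314

Union bound over the 5 events: P(max_{1 ≤ j ≤ 5} |Ȳ_j − μ_j| ≥ 0.049) ≤ 5·2·exp(−2nε²) = 10 exp(−2·2356·0.049²).
So c = 2·2356·0.049² = 11.3135.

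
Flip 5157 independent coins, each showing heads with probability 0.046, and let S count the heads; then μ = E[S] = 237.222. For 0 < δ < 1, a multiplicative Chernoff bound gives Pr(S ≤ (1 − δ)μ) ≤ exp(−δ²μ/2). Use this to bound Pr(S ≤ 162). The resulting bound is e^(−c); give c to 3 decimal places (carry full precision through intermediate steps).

Write 162 = (1 − δ)μ, so δ = 1 − 162/237.222 = 0.3170954…
Then the exponent is δ²μ/2 = (μ − 162)²/(2μ) = 11.926274.

11.926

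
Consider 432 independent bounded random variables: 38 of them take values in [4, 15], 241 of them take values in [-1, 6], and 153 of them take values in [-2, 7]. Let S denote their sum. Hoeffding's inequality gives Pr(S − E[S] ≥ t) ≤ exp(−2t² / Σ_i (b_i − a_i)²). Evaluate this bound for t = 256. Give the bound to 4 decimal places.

Σ(b_i − a_i)² = 38·11² + 241·7² + 153·9² = 28800.
Exponent = 2·256² / 28800 = 4.55111.
Bound = exp(−4.55111) = 0.01056.

0.0106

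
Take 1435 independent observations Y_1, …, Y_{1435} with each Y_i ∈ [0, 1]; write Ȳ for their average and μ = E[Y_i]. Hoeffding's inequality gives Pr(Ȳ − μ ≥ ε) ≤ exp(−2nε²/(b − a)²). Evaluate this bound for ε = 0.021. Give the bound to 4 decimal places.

Exponent: 2nε²/(b − a)² = 2·1435·0.021² / 1² = 1.26567.
Bound = exp(−1.26567) = 0.28205.

0.2821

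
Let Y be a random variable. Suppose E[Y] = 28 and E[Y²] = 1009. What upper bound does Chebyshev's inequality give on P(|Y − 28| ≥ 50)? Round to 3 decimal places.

Var(Y) = E[Y²] − (E[Y])² = 1009 − 784 = 225.
Chebyshev's inequality: P(|Y − μ| ≥ t) ≤ Var(Y)/t² = 225/2500 = 0.0900.

0.090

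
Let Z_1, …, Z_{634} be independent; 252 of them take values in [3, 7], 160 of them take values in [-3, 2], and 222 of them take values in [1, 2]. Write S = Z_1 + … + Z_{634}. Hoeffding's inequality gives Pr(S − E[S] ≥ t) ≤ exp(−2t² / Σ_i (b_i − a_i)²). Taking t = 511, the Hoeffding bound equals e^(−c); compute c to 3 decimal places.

Σ(b_i − a_i)² = 252·4² + 160·5² + 222·1² = 8254.
c = 2t² / 8254 = 2·511² / 8254 = 63.2714.

63.271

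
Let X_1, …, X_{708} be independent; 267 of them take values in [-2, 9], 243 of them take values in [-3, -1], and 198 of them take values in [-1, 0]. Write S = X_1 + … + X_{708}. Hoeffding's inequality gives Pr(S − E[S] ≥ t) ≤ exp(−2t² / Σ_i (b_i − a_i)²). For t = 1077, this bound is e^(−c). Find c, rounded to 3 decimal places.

Σ(b_i − a_i)² = 267·11² + 243·2² + 198·1² = 33477.
c = 2t² / 33477 = 2·1077² / 33477 = 69.2971.

69.297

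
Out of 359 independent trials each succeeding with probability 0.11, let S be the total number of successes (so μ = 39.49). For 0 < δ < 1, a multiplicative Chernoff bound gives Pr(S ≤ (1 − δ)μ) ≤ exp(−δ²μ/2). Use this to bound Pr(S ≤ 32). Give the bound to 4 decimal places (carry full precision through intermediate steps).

Write 32 = (1 − δ)μ, so δ = 1 − 32/39.49 = 0.1896683…
Then the exponent is δ²μ/2 = (μ − 32)²/(2μ) = 0.710308.
Bound = exp(−0.710308) = 0.49149.

0.4915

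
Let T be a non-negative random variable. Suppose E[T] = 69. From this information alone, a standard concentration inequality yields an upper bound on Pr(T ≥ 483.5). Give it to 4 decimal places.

0.1427

Only the mean of a non-negative variable is known, so Markov's inequality is the applicable tail bound.
Markov's inequality: for a non-negative random variable, Pr(T ≥ a) ≤ E[T]/a.
Here E[T] = 69 and a = 483.5, so the bound is 69/483.5 = 0.1427.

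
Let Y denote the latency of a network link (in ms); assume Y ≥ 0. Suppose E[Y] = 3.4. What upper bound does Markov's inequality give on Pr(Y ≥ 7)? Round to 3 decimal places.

Markov's inequality: for a non-negative random variable, Pr(Y ≥ a) ≤ E[Y]/a.
Here E[Y] = 3.4 and a = 7, so the bound is 3.4/7 = 0.4857.

0.486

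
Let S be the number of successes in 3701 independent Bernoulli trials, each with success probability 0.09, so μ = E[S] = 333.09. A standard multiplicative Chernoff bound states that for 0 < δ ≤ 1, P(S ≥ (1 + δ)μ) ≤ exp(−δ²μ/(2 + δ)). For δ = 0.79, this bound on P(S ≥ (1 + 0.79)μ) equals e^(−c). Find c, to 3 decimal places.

74.509

c = δ²μ/(2 + δ) = 0.79²·333.09/(2 + 0.79) = 74.5095.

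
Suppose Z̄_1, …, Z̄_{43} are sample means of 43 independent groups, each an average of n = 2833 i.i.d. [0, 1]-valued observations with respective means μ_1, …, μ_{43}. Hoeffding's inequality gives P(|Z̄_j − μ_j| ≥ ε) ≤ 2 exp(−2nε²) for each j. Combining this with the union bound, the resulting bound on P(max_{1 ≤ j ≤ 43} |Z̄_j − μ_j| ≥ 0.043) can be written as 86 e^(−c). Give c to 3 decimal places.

10.476

Union bound over the 43 events: P(max_{1 ≤ j ≤ 43} |Z̄_j − μ_j| ≥ 0.043) ≤ 43·2·exp(−2nε²) = 86 exp(−2·2833·0.043²).
So c = 2·2833·0.043² = 10.4764.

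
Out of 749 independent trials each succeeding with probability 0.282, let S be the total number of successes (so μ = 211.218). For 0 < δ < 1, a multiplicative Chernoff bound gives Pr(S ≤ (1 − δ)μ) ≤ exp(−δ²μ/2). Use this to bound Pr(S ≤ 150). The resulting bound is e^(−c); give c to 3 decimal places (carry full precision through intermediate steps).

8.872

Write 150 = (1 − δ)μ, so δ = 1 − 150/211.218 = 0.2898333…
Then the exponent is δ²μ/2 = (μ − 150)²/(2μ) = 8.871506.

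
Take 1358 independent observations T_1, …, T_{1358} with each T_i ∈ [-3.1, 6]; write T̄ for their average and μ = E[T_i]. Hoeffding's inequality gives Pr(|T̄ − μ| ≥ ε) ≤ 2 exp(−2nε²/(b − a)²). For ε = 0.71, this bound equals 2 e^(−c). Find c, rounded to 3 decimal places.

16.533

c = 2nε²/(b − a)² = 2·1358·0.71² / 9.1² = 16.5335.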